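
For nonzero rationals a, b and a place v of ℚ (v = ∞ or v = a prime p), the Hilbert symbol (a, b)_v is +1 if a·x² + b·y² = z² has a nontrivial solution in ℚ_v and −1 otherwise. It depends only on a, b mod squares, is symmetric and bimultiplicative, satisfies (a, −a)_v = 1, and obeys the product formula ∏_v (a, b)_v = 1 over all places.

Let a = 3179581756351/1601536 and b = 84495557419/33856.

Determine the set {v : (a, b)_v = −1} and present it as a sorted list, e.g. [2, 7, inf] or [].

[7, 17, 19, 29]

Mod squares: a ≡ 215656441, b ≡ 121771. Check v ∈ {∞, 2, 7, 11, 13, 17, 19, 23, 29}.
v=13: a=13^1·(≡11), b=13^1·(≡5) mod 13; (11|13)=-1, (5|13)=-1; (−1)^{1·1·6}·(-1)^1·(-1)^1 = +1.
v=23: a=23^-1·(≡12), b=23^-2·(≡1) mod 23; (12|23)=+1, (1|23)=+1; (−1)^{-1·-2·11}·(+1)^-2·(+1)^-1 = +1.
v=17: a=17^-1·(≡9), b=17^3·(≡14) mod 17; (9|17)=+1, (14|17)=-1; (−1)^{-1·3·8}·(+1)^3·(-1)^-1 = -1.
v=7: a=7^9·(≡6), b=7^4·(≡3) mod 7; (6|7)=-1, (3|7)=-1; (−1)^{9·4·3}·(-1)^4·(-1)^9 = -1.
v=19: a=19^1·(≡17), b=19^1·(≡11) mod 19; (17|19)=+1, (11|19)=+1; (−1)^{1·1·9}·(+1)^1·(+1)^1 = -1.
v=11: a=11^1·(≡8), b=11^0·(≡1) mod 11; (8|11)=-1, (1|11)=+1; (−1)^{1·0·5}·(-1)^0·(+1)^1 = +1.
v=2: v_2(a)=-12, v_2(b)=-6; units ≡ 1, 3 (mod 8); ε·ε+αω+βω = 0·1+-12·1+-6·0 ≡ 0  ⇒  (a,b)_2 = +1.
v=∞: 215656441 > 0 and 121771 > 0  ⇒  (a,b)_∞ = +1.
v=29: a=29^1·(≡10), b=29^1·(≡24) mod 29; (10|29)=-1, (24|29)=+1; (−1)^{1·1·14}·(-1)^1·(+1)^1 = -1.
(215656441, 121771 / ℚ) ramifies at {7, 17, 19, 29}: a division algebra.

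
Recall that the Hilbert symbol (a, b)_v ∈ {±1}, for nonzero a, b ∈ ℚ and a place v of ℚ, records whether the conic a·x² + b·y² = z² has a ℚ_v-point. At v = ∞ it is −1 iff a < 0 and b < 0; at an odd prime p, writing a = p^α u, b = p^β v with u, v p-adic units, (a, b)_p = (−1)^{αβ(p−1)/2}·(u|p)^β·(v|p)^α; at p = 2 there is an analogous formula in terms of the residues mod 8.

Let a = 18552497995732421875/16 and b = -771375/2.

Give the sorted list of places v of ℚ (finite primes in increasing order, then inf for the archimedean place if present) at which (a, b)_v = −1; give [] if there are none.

Mod squares: a ≡ 187, b ≡ -510. Check v ∈ {∞, 2, 3, 5, 7, 11, 17}.
v=∞: 187 > 0 and -510 < 0  ⇒  (a,b)_∞ = +1.
v=11: a=11^5·(≡2), b=11^2·(≡8) mod 11; (2|11)=-1, (8|11)=-1; (−1)^{5·2·5}·(-1)^2·(-1)^5 = -1.
v=17: a=17^3·(≡14), b=17^1·(≡16) mod 17; (14|17)=-1, (16|17)=+1; (−1)^{3·1·8}·(-1)^1·(+1)^3 = -1.
v=2: v_2(a)=-4, v_2(b)=-1; units ≡ 3, 1 (mod 8); ε·ε+αω+βω = 1·0+-4·0+-1·1 ≡ 1  ⇒  (a,b)_2 = -1.
v=7: a=7^4·(≡5), b=7^0·(≡2) mod 7; (5|7)=-1, (2|7)=+1; (−1)^{4·0·3}·(-1)^0·(+1)^4 = +1.
v=3: a=3^0·(≡1), b=3^1·(≡1) mod 3; (1|3)=+1, (1|3)=+1; (−1)^{0·1·1}·(+1)^1·(+1)^0 = +1.
v=5: a=5^10·(≡3), b=5^3·(≡2) mod 5; (3|5)=-1, (2|5)=-1; (−1)^{10·3·2}·(-1)^3·(-1)^10 = -1.
Ram(187, -510) = {2, 5, 11, 17}; no ℚ_2-point on the conic.

[2, 5, 11, 17]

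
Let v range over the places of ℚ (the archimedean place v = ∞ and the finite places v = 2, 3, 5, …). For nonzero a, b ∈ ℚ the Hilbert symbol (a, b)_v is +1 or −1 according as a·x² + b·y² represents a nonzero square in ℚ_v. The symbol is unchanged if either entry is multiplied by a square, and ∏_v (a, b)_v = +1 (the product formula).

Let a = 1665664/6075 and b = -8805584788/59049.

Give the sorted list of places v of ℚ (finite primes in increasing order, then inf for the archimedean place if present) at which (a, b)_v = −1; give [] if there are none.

(a, b) ≡ (462, -13) mod (ℚ^×)²; places V = {2, 3, 5, 7, 11, 13, ∞}.
(a,b)_11: α=1, u≡3; β=2, v≡9 (mod 11); (3|11)=+1, (9|11)=+1; sign (−1)^0·+1^2·+1^1 = +1.
(a,b)_3: α=-5, u≡1; β=-10, v≡2 (mod 3); (1|3)=+1, (2|3)=-1; sign (−1)^0·+1^-10·-1^-5 = -1.
(a,b)_7: α=1, u≡6; β=2, v≡2 (mod 7); (6|7)=-1, (2|7)=+1; sign (−1)^0·-1^2·+1^1 = +1.
(a,b)_5: α=-2, u≡3; β=0, v≡3 (mod 5); (3|5)=-1, (3|5)=-1; sign (−1)^0·-1^0·-1^-2 = +1.
(a,b)_13: α=2, u≡7; β=5, v≡3 (mod 13); (7|13)=-1, (3|13)=+1; sign (−1)^0·-1^5·+1^2 = -1.
(a,b)_2: α=7, β=2; u≡7, v≡3 (mod 8); ε(u)ε(v)=1·1, αω(v)=7·1, βω(u)=2·0; sum ≡ 0  ⇒  +1.
(a,b)_∞: sgn(462)=+, sgn(-13)=−, so +1.
Ram(462, -13) = {3, 13}; no ℚ_3-point on the conic.

[3, 13]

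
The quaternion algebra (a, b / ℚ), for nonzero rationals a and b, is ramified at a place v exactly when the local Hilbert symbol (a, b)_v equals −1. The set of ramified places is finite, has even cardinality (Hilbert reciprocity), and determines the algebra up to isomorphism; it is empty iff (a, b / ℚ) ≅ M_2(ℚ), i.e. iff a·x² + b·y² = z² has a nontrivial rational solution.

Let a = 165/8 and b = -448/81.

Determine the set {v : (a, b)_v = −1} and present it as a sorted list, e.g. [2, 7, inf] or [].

[3, 5]

(a, b) ≡ (330, -7) mod (ℚ^×)²; places V = {2, 3, 5, 7, 11, ∞}.
(a,b)_3: α=1, u≡2; β=-4, v≡2 (mod 3); (2|3)=-1, (2|3)=-1; sign (−1)^0·-1^-4·-1^1 = -1.
(a,b)_5: α=1, u≡1; β=0, v≡2 (mod 5); (1|5)=+1, (2|5)=-1; sign (−1)^0·+1^0·-1^1 = -1.
(a,b)_∞: sgn(330)=+, sgn(-7)=−, so +1.
(a,b)_11: α=1, u≡6; β=0, v≡9 (mod 11); (6|11)=-1, (9|11)=+1; sign (−1)^0·-1^0·+1^1 = +1.
(a,b)_2: α=-3, β=6; u≡5, v≡1 (mod 8); ε(u)ε(v)=0·0, αω(v)=-3·0, βω(u)=6·1; sum ≡ 0  ⇒  +1.
(a,b)_7: α=0, u≡4; β=1, v≡5 (mod 7); (4|7)=+1, (5|7)=-1; sign (−1)^0·+1^1·-1^0 = +1.
|Ram(330, -7)| = 2, even; anisotropic at {3, 5}.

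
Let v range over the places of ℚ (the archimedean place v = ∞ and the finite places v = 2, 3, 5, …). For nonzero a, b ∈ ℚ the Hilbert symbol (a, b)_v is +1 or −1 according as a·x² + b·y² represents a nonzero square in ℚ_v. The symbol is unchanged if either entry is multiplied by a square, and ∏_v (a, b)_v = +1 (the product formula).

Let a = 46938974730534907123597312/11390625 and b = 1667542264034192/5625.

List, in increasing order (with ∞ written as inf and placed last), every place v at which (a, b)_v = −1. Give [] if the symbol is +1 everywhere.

[17, 23]

Mod squares: a ≡ 598, b ≡ 17. Check v ∈ {∞, 2, 3, 5, 7, 13, 17, 23}.
v=23: a=23^3·(≡12), b=23^2·(≡17) mod 23; (12|23)=+1, (17|23)=-1; (−1)^{3·2·11}·(+1)^2·(-1)^3 = -1.
v=3: a=3^-6·(≡1), b=3^-2·(≡2) mod 3; (1|3)=+1, (2|3)=-1; (−1)^{-6·-2·1}·(+1)^-2·(-1)^-6 = +1.
v=2: v_2(a)=19, v_2(b)=4; units ≡ 3, 1 (mod 8); ε·ε+αω+βω = 1·0+19·0+4·1 ≡ 0  ⇒  (a,b)_2 = +1.
v=13: a=13^9·(≡11), b=13^6·(≡4) mod 13; (11|13)=-1, (4|13)=+1; (−1)^{9·6·6}·(-1)^6·(+1)^9 = +1.
v=7: a=7^4·(≡3), b=7^4·(≡6) mod 7; (3|7)=-1, (6|7)=-1; (−1)^{4·4·3}·(-1)^4·(-1)^4 = +1.
v=17: a=17^2·(≡10), b=17^1·(≡13) mod 17; (10|17)=-1, (13|17)=+1; (−1)^{2·1·8}·(-1)^1·(+1)^2 = -1.
v=∞: 598 > 0 and 17 > 0  ⇒  (a,b)_∞ = +1.
v=5: a=5^-6·(≡3), b=5^-4·(≡3) mod 5; (3|5)=-1, (3|5)=-1; (−1)^{-6·-4·2}·(-1)^-4·(-1)^-6 = +1.
|Ram(598, 17)| = 2, even; anisotropic at {17, 23}.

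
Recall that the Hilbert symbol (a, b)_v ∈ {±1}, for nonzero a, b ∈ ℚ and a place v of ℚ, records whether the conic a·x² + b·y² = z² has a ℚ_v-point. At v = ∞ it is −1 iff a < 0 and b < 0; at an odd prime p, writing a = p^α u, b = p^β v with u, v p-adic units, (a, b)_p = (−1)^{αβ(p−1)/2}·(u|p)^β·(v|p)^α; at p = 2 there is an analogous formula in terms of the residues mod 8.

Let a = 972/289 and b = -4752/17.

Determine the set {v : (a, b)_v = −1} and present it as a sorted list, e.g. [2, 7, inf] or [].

[2, 17]

(a, b) ≡ (3, -561) mod (ℚ^×)²; places V = {2, 3, 11, 17, ∞}.
(a,b)_3: α=5, u≡1; β=3, v≡2 (mod 3); (1|3)=+1, (2|3)=-1; sign (−1)^1·+1^3·-1^5 = +1.
(a,b)_11: α=0, u≡5; β=1, v≡5 (mod 11); (5|11)=+1, (5|11)=+1; sign (−1)^0·+1^1·+1^0 = +1.
(a,b)_2: α=2, β=4; u≡3, v≡7 (mod 8); ε(u)ε(v)=1·1, αω(v)=2·0, βω(u)=4·1; sum ≡ 1  ⇒  -1.
(a,b)_17: α=-2, u≡3; β=-1, v≡8 (mod 17); (3|17)=-1, (8|17)=+1; sign (−1)^0·-1^-1·+1^-2 = -1.
(a,b)_∞: sgn(3)=+, sgn(-561)=−, so +1.
|Ram(3, -561)| = 2, even; anisotropic at {2, 17}.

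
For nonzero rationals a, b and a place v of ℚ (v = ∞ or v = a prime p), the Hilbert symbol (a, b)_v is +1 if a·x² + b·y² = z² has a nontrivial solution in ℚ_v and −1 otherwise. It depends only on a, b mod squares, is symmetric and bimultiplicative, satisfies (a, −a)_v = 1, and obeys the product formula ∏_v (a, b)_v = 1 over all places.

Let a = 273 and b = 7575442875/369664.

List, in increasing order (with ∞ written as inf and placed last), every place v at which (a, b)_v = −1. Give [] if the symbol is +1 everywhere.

[5, 13]

Mod squares: a ≡ 273, b ≡ 715. Check v ∈ {∞, 2, 3, 5, 7, 11, 13, 19, 31}.
v=2: v_2(a)=0, v_2(b)=-10; units ≡ 1, 3 (mod 8); ε·ε+αω+βω = 0·1+0·1+-10·0 ≡ 0  ⇒  (a,b)_2 = +1.
v=∞: 273 > 0 and 715 > 0  ⇒  (a,b)_∞ = +1.
v=11: a=11^0·(≡9), b=11^1·(≡6) mod 11; (9|11)=+1, (6|11)=-1; (−1)^{0·1·5}·(+1)^1·(-1)^0 = +1.
v=7: a=7^1·(≡4), b=7^2·(≡2) mod 7; (4|7)=+1, (2|7)=+1; (−1)^{1·2·3}·(+1)^2·(+1)^1 = +1.
v=19: a=19^0·(≡7), b=19^-2·(≡12) mod 19; (7|19)=+1, (12|19)=-1; (−1)^{0·-2·9}·(+1)^-2·(-1)^0 = +1.
v=13: a=13^1·(≡8), b=13^1·(≡4) mod 13; (8|13)=-1, (4|13)=+1; (−1)^{1·1·6}·(-1)^1·(+1)^1 = -1.
v=31: a=31^0·(≡25), b=31^2·(≡2) mod 31; (25|31)=+1, (2|31)=+1; (−1)^{0·2·15}·(+1)^2·(+1)^0 = +1.
v=5: a=5^0·(≡3), b=5^3·(≡2) mod 5; (3|5)=-1, (2|5)=-1; (−1)^{0·3·2}·(-1)^3·(-1)^0 = -1.
v=3: a=3^1·(≡1), b=3^2·(≡1) mod 3; (1|3)=+1, (1|3)=+1; (−1)^{1·2·1}·(+1)^2·(+1)^1 = +1.
(273, 715 / ℚ) ramifies at {5, 13}: a division algebra.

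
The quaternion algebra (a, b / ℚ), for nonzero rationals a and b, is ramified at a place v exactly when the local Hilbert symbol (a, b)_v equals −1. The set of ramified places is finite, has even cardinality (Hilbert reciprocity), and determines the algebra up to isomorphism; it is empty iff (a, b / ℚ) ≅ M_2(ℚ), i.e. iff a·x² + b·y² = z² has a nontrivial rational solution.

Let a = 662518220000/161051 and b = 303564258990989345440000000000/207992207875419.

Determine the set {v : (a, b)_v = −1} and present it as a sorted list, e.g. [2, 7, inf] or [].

(a, b) ≡ (14872858, 19019) mod (ℚ^×)²; places V = {2, 3, 5, 7, 11, 13, 17, 19, 23, ∞}.
(a,b)_7: α=3, u≡6; β=7, v≡4 (mod 7); (6|7)=-1, (4|7)=+1; sign (−1)^1·-1^7·+1^3 = +1.
(a,b)_23: α=1, u≡6; β=2, v≡22 (mod 23); (6|23)=+1, (22|23)=-1; sign (−1)^0·+1^2·-1^1 = -1.
(a,b)_11: α=-5, u≡10; β=-11, v≡10 (mod 11); (10|11)=-1, (10|11)=-1; sign (−1)^1·-1^-11·-1^-5 = -1.
(a,b)_17: α=1, u≡14; β=2, v≡13 (mod 17); (14|17)=-1, (13|17)=+1; sign (−1)^0·-1^2·+1^1 = +1.
(a,b)_3: α=0, u≡1; β=-6, v≡2 (mod 3); (1|3)=+1, (2|3)=-1; sign (−1)^0·+1^-6·-1^0 = +1.
(a,b)_2: α=5, β=14; u≡5, v≡3 (mod 8); ε(u)ε(v)=0·1, αω(v)=5·1, βω(u)=14·1; sum ≡ 1  ⇒  -1.
(a,b)_5: α=4, u≡2; β=10, v≡4 (mod 5); (2|5)=-1, (4|5)=+1; sign (−1)^0·-1^10·+1^4 = +1.
(a,b)_13: α=1, u≡9; β=3, v≡7 (mod 13); (9|13)=+1, (7|13)=-1; sign (−1)^0·+1^3·-1^1 = -1.
(a,b)_∞: sgn(14872858)=+, sgn(19019)=+, so +1.
(a,b)_19: α=1, u≡9; β=3, v≡18 (mod 19); (9|19)=+1, (18|19)=-1; sign (−1)^1·+1^3·-1^1 = +1.
(14872858, 19019 / ℚ) ramifies at {2, 11, 13, 23}: a division algebra.

[2, 11, 13, 23]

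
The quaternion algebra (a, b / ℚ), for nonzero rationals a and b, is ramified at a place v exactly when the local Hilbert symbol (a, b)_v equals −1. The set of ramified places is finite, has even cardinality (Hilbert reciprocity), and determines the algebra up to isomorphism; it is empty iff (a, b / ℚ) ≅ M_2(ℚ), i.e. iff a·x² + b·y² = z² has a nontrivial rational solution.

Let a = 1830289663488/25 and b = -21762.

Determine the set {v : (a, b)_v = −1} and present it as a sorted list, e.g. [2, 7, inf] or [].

Mod squares: a ≡ 44022, b ≡ -2418. Check v ∈ {∞, 2, 3, 5, 11, 13, 23, 29, 31}.
v=2: v_2(a)=9, v_2(b)=1; units ≡ 3, 7 (mod 8); ε·ε+αω+βω = 1·1+9·0+1·1 ≡ 0  ⇒  (a,b)_2 = +1.
v=3: a=3^1·(≡1), b=3^3·(≡1) mod 3; (1|3)=+1, (1|3)=+1; (−1)^{1·3·1}·(+1)^3·(+1)^1 = -1.
v=23: a=23^1·(≡22), b=23^0·(≡19) mod 23; (22|23)=-1, (19|23)=-1; (−1)^{1·0·11}·(-1)^0·(-1)^1 = -1.
v=∞: 44022 > 0 and -2418 < 0  ⇒  (a,b)_∞ = +1.
v=5: a=5^-2·(≡3), b=5^0·(≡3) mod 5; (3|5)=-1, (3|5)=-1; (−1)^{-2·0·2}·(-1)^0·(-1)^-2 = +1.
v=31: a=31^2·(≡4), b=31^1·(≡11) mod 31; (4|31)=+1, (11|31)=-1; (−1)^{2·1·15}·(+1)^1·(-1)^2 = +1.
v=29: a=29^1·(≡11), b=29^0·(≡17) mod 29; (11|29)=-1, (17|29)=-1; (−1)^{1·0·14}·(-1)^0·(-1)^1 = -1.
v=11: a=11^1·(≡1), b=11^0·(≡7) mod 11; (1|11)=+1, (7|11)=-1; (−1)^{1·0·5}·(+1)^0·(-1)^1 = -1.
v=13: a=13^2·(≡10), b=13^1·(≡3) mod 13; (10|13)=+1, (3|13)=+1; (−1)^{2·1·6}·(+1)^1·(+1)^2 = +1.
Ram(44022, -2418) = {3, 11, 23, 29}; no ℚ_3-point on the conic.

[3, 11, 23, 29]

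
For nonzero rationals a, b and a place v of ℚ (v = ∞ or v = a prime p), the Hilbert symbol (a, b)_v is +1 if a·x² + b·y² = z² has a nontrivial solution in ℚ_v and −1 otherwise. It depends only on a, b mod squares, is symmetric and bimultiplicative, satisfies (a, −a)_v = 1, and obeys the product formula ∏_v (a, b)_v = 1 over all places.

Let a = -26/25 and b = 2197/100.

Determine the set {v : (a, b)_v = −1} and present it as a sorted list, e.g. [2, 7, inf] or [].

[2, 13]

Mod squares: a ≡ -26, b ≡ 13. Check v ∈ {∞, 2, 5, 13}.
v=13: a=13^1·(≡2), b=13^3·(≡3) mod 13; (2|13)=-1, (3|13)=+1; (−1)^{1·3·6}·(-1)^3·(+1)^1 = -1.
v=∞: -26 < 0 and 13 > 0  ⇒  (a,b)_∞ = +1.
v=2: v_2(a)=1, v_2(b)=-2; units ≡ 3, 5 (mod 8); ε·ε+αω+βω = 1·0+1·1+-2·1 ≡ 1  ⇒  (a,b)_2 = -1.
v=5: a=5^-2·(≡4), b=5^-2·(≡3) mod 5; (4|5)=+1, (3|5)=-1; (−1)^{-2·-2·2}·(+1)^-2·(-1)^-2 = +1.
|Ram(-26, 13)| = 2, even; anisotropic at {2, 13}.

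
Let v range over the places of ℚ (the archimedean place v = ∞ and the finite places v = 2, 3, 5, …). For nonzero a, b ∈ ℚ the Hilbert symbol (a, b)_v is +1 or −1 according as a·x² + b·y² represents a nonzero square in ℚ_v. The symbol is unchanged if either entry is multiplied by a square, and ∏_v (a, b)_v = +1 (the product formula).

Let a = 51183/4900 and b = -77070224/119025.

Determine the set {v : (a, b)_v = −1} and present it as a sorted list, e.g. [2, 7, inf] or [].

(a, b) ≡ (47, -329) mod (ℚ^×)²; places V = {2, 3, 5, 7, 11, 23, 47, ∞}.
(a,b)_23: α=0, u≡8; β=-2, v≡6 (mod 23); (8|23)=+1, (6|23)=+1; sign (−1)^0·+1^-2·+1^0 = +1.
(a,b)_2: α=-2, β=4; u≡7, v≡7 (mod 8); ε(u)ε(v)=1·1, αω(v)=-2·0, βω(u)=4·0; sum ≡ 1  ⇒  -1.
(a,b)_∞: sgn(47)=+, sgn(-329)=−, so +1.
(a,b)_5: α=-2, u≡3; β=-2, v≡1 (mod 5); (3|5)=-1, (1|5)=+1; sign (−1)^0·-1^-2·+1^-2 = +1.
(a,b)_11: α=2, u≡1; β=4, v≡1 (mod 11); (1|11)=+1, (1|11)=+1; sign (−1)^0·+1^4·+1^2 = +1.
(a,b)_47: α=1, u≡32; β=1, v≡13 (mod 47); (32|47)=+1, (13|47)=-1; sign (−1)^1·+1^1·-1^1 = +1.
(a,b)_7: α=-2, u≡3; β=1, v≡4 (mod 7); (3|7)=-1, (4|7)=+1; sign (−1)^0·-1^1·+1^-2 = -1.
(a,b)_3: α=2, u≡2; β=-2, v≡1 (mod 3); (2|3)=-1, (1|3)=+1; sign (−1)^0·-1^-2·+1^2 = +1.
(47, -329 / ℚ) ramifies at {2, 7}: a division algebra.

[2, 7]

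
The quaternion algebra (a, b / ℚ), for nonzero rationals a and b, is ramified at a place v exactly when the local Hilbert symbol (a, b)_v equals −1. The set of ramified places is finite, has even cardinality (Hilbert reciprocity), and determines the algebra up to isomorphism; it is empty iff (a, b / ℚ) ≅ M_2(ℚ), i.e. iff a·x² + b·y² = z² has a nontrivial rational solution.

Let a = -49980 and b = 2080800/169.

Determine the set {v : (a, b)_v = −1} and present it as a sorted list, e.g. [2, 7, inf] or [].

Mod squares: a ≡ -255, b ≡ 2. Check v ∈ {∞, 2, 3, 5, 7, 13, 17}.
v=2: v_2(a)=2, v_2(b)=5; units ≡ 1, 1 (mod 8); ε·ε+αω+βω = 0·0+2·0+5·0 ≡ 0  ⇒  (a,b)_2 = +1.
v=17: a=17^1·(≡1), b=17^2·(≡8) mod 17; (1|17)=+1, (8|17)=+1; (−1)^{1·2·8}·(+1)^2·(+1)^1 = +1.
v=13: a=13^0·(≡5), b=13^-2·(≡7) mod 13; (5|13)=-1, (7|13)=-1; (−1)^{0·-2·6}·(-1)^-2·(-1)^0 = +1.
v=7: a=7^2·(≡2), b=7^0·(≡1) mod 7; (2|7)=+1, (1|7)=+1; (−1)^{2·0·3}·(+1)^0·(+1)^2 = +1.
v=3: a=3^1·(≡2), b=3^2·(≡2) mod 3; (2|3)=-1, (2|3)=-1; (−1)^{1·2·1}·(-1)^2·(-1)^1 = -1.
v=∞: -255 < 0 and 2 > 0  ⇒  (a,b)_∞ = +1.
v=5: a=5^1·(≡4), b=5^2·(≡3) mod 5; (4|5)=+1, (3|5)=-1; (−1)^{1·2·2}·(+1)^2·(-1)^1 = -1.
(-255, 2 / ℚ) ramifies at {3, 5}: a division algebra.

[3, 5]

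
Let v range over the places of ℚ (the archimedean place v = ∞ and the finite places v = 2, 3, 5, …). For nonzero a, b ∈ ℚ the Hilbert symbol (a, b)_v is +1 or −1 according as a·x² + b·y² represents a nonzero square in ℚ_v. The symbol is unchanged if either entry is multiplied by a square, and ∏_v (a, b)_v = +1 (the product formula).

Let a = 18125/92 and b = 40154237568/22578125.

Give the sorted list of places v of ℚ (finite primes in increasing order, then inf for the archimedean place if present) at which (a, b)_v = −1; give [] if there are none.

[2, 5, 29, 41]

Mod squares: a ≡ 667, b ≡ 28290. Check v ∈ {∞, 2, 3, 5, 17, 23, 29, 37, 41}.
v=41: a=41^0·(≡29), b=41^1·(≡26) mod 41; (29|41)=-1, (26|41)=-1; (−1)^{0·1·20}·(-1)^1·(-1)^0 = -1.
v=∞: 667 > 0 and 28290 > 0  ⇒  (a,b)_∞ = +1.
v=23: a=23^-1·(≡6), b=23^1·(≡15) mod 23; (6|23)=+1, (15|23)=-1; (−1)^{-1·1·11}·(+1)^1·(-1)^-1 = +1.
v=5: a=5^4·(≡2), b=5^-7·(≡2) mod 5; (2|5)=-1, (2|5)=-1; (−1)^{4·-7·2}·(-1)^-7·(-1)^4 = -1.
v=29: a=29^1·(≡9), b=29^0·(≡19) mod 29; (9|29)=+1, (19|29)=-1; (−1)^{1·0·14}·(+1)^0·(-1)^1 = -1.
v=3: a=3^0·(≡1), b=3^5·(≡1) mod 3; (1|3)=+1, (1|3)=+1; (−1)^{0·5·1}·(+1)^5·(+1)^0 = +1.
v=17: a=17^0·(≡15), b=17^-2·(≡1) mod 17; (15|17)=+1, (1|17)=+1; (−1)^{0·-2·8}·(+1)^-2·(+1)^0 = +1.
v=2: v_2(a)=-2, v_2(b)=7; units ≡ 3, 1 (mod 8); ε·ε+αω+βω = 1·0+-2·0+7·1 ≡ 1  ⇒  (a,b)_2 = -1.
v=37: a=37^0·(≡10), b=37^2·(≡23) mod 37; (10|37)=+1, (23|37)=-1; (−1)^{0·2·18}·(+1)^2·(-1)^0 = +1.
|Ram(667, 28290)| = 4, even; anisotropic at {2, 5, 29, 41}.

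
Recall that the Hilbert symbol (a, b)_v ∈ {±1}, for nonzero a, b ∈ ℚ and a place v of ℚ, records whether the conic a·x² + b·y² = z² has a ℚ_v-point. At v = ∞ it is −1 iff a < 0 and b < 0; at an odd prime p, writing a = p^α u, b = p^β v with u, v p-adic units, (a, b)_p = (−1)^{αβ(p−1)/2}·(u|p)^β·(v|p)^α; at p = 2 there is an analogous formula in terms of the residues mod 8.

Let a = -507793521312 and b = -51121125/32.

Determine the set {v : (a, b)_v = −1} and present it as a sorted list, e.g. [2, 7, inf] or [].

[2, 5, 11, inf]

Mod squares: a ≡ -42, b ≡ -5610. Check v ∈ {∞, 2, 3, 5, 7, 11, 17}.
v=11: a=11^2·(≡7), b=11^1·(≡7) mod 11; (7|11)=-1, (7|11)=-1; (−1)^{2·1·5}·(-1)^1·(-1)^2 = -1.
v=5: a=5^0·(≡3), b=5^3·(≡3) mod 5; (3|5)=-1, (3|5)=-1; (−1)^{0·3·2}·(-1)^3·(-1)^0 = -1.
v=2: v_2(a)=5, v_2(b)=-5; units ≡ 3, 3 (mod 8); ε·ε+αω+βω = 1·1+5·1+-5·1 ≡ 1  ⇒  (a,b)_2 = -1.
v=17: a=17^2·(≡15), b=17^1·(≡6) mod 17; (15|17)=+1, (6|17)=-1; (−1)^{2·1·8}·(+1)^1·(-1)^2 = +1.
v=∞: -42 < 0 and -5610 < 0  ⇒  (a,b)_∞ = -1.
v=7: a=7^5·(≡2), b=7^0·(≡2) mod 7; (2|7)=+1, (2|7)=+1; (−1)^{5·0·3}·(+1)^0·(+1)^5 = +1.
v=3: a=3^3·(≡1), b=3^7·(≡2) mod 3; (1|3)=+1, (2|3)=-1; (−1)^{3·7·1}·(+1)^7·(-1)^3 = +1.
(-42, -5610 / ℚ) ramifies at {2, 5, 11, ∞}: a division algebra.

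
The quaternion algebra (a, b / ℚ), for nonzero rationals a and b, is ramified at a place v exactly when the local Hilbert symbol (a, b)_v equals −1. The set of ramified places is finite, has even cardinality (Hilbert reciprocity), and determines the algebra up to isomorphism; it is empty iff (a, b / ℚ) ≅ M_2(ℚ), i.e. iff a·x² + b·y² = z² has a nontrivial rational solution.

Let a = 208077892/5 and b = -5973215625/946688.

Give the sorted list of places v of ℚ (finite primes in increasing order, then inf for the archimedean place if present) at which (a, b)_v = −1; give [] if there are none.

[2, 13, 17, 19]

Mod squares: a ≡ 17765, b ≡ -2210. Check v ∈ {∞, 2, 3, 5, 11, 13, 17, 19, 31, 43}.
v=2: v_2(a)=2, v_2(b)=-9; units ≡ 5, 7 (mod 8); ε·ε+αω+βω = 0·1+2·0+-9·1 ≡ 1  ⇒  (a,b)_2 = -1.
v=11: a=11^5·(≡1), b=11^0·(≡5) mod 11; (1|11)=+1, (5|11)=+1; (−1)^{5·0·5}·(+1)^0·(+1)^5 = +1.
v=∞: 17765 > 0 and -2210 < 0  ⇒  (a,b)_∞ = +1.
v=3: a=3^0·(≡2), b=3^2·(≡1) mod 3; (2|3)=-1, (1|3)=+1; (−1)^{0·2·1}·(-1)^2·(+1)^0 = +1.
v=13: a=13^0·(≡7), b=13^1·(≡12) mod 13; (7|13)=-1, (12|13)=+1; (−1)^{0·1·6}·(-1)^1·(+1)^0 = -1.
v=31: a=31^0·(≡19), b=31^2·(≡3) mod 31; (19|31)=+1, (3|31)=-1; (−1)^{0·2·15}·(+1)^2·(-1)^0 = +1.
v=43: a=43^0·(≡15), b=43^-2·(≡3) mod 43; (15|43)=+1, (3|43)=-1; (−1)^{0·-2·21}·(+1)^-2·(-1)^0 = +1.
v=19: a=19^1·(≡4), b=19^0·(≡15) mod 19; (4|19)=+1, (15|19)=-1; (−1)^{1·0·9}·(+1)^0·(-1)^1 = -1.
v=17: a=17^1·(≡16), b=17^1·(≡11) mod 17; (16|17)=+1, (11|17)=-1; (−1)^{1·1·8}·(+1)^1·(-1)^1 = -1.
v=5: a=5^-1·(≡2), b=5^5·(≡2) mod 5; (2|5)=-1, (2|5)=-1; (−1)^{-1·5·2}·(-1)^5·(-1)^-1 = +1.
|Ram(17765, -2210)| = 4, even; anisotropic at {2, 13, 17, 19}.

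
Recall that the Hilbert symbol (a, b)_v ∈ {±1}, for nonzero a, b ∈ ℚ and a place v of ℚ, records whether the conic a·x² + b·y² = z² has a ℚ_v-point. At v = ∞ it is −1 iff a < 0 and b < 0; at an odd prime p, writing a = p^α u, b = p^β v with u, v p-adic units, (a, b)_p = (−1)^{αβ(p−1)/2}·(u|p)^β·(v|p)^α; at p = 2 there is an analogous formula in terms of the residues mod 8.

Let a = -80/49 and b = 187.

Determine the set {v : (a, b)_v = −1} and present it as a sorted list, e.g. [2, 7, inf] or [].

(a, b) ≡ (-5, 187) mod (ℚ^×)²; places V = {2, 5, 7, 11, 17, ∞}.
(a,b)_11: α=0, u≡6; β=1, v≡6 (mod 11); (6|11)=-1, (6|11)=-1; sign (−1)^0·-1^1·-1^0 = -1.
(a,b)_∞: sgn(-5)=−, sgn(187)=+, so +1.
(a,b)_2: α=4, β=0; u≡3, v≡3 (mod 8); ε(u)ε(v)=1·1, αω(v)=4·1, βω(u)=0·1; sum ≡ 1  ⇒  -1.
(a,b)_7: α=-2, u≡4; β=0, v≡5 (mod 7); (4|7)=+1, (5|7)=-1; sign (−1)^0·+1^0·-1^-2 = +1.
(a,b)_5: α=1, u≡1; β=0, v≡2 (mod 5); (1|5)=+1, (2|5)=-1; sign (−1)^0·+1^0·-1^1 = -1.
(a,b)_17: α=0, u≡6; β=1, v≡11 (mod 17); (6|17)=-1, (11|17)=-1; sign (−1)^0·-1^1·-1^0 = -1.
Ram(-5, 187) = {2, 5, 11, 17}; no ℚ_2-point on the conic.

[2, 5, 11, 17]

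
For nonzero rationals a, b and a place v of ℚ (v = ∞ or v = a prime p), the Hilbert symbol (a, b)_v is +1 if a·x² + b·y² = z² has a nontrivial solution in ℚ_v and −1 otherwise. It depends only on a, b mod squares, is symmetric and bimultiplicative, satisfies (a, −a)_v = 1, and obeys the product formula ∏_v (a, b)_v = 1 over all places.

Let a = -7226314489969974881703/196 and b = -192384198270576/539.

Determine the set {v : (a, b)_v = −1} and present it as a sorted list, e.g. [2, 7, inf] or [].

[3, 11, 13, inf]

Mod squares: a ≡ -247, b ≡ -330429. Check v ∈ {∞, 2, 3, 7, 11, 13, 17, 19, 31}.
v=31: a=31^2·(≡14), b=31^1·(≡14) mod 31; (14|31)=+1, (14|31)=+1; (−1)^{2·1·15}·(+1)^1·(+1)^2 = +1.
v=∞: -247 < 0 and -330429 < 0  ⇒  (a,b)_∞ = -1.
v=17: a=17^2·(≡16), b=17^1·(≡11) mod 17; (16|17)=+1, (11|17)=-1; (−1)^{2·1·8}·(+1)^1·(-1)^2 = +1.
v=11: a=11^0·(≡6), b=11^-1·(≡8) mod 11; (6|11)=-1, (8|11)=-1; (−1)^{0·-1·5}·(-1)^-1·(-1)^0 = -1.
v=2: v_2(a)=-2, v_2(b)=4; units ≡ 1, 3 (mod 8); ε·ε+αω+βω = 0·1+-2·1+4·0 ≡ 0  ⇒  (a,b)_2 = +1.
v=3: a=3^14·(≡2), b=3^9·(≡2) mod 3; (2|3)=-1, (2|3)=-1; (−1)^{14·9·1}·(-1)^9·(-1)^14 = -1.
v=19: a=19^5·(≡9), b=19^3·(≡12) mod 19; (9|19)=+1, (12|19)=-1; (−1)^{5·3·9}·(+1)^3·(-1)^5 = +1.
v=13: a=13^3·(≡2), b=13^2·(≡11) mod 13; (2|13)=-1, (11|13)=-1; (−1)^{3·2·6}·(-1)^2·(-1)^3 = -1.
v=7: a=7^-2·(≡6), b=7^-2·(≡6) mod 7; (6|7)=-1, (6|7)=-1; (−1)^{-2·-2·3}·(-1)^-2·(-1)^-2 = +1.
Ram(-247, -330429) = {3, 11, 13, ∞}; no ℚ_3-point on the conic.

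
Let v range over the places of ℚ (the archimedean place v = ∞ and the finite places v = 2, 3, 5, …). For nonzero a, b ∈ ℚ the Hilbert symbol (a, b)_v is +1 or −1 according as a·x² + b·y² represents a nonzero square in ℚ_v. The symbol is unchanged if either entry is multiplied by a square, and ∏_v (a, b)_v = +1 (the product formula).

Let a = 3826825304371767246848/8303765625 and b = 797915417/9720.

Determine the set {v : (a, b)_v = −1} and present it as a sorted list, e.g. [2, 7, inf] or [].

[2, 3, 5, 17]

(a, b) ≡ (62, 510) mod (ℚ^×)²; places V = {2, 3, 5, 13, 17, 31, ∞}.
(a,b)_5: α=-6, u≡3; β=-1, v≡3 (mod 5); (3|5)=-1, (3|5)=-1; sign (−1)^0·-1^-1·-1^-6 = -1.
(a,b)_13: α=2, u≡12; β=2, v≡3 (mod 13); (12|13)=+1, (3|13)=+1; sign (−1)^0·+1^2·+1^2 = +1.
(a,b)_31: α=5, u≡14; β=2, v≡16 (mod 31); (14|31)=+1, (16|31)=+1; sign (−1)^0·+1^2·+1^5 = +1.
(a,b)_3: α=-12, u≡2; β=-5, v≡2 (mod 3); (2|3)=-1, (2|3)=-1; sign (−1)^0·-1^-5·-1^-12 = -1.
(a,b)_∞: sgn(62)=+, sgn(510)=+, so +1.
(a,b)_17: α=6, u≡12; β=3, v≡15 (mod 17); (12|17)=-1, (15|17)=+1; sign (−1)^0·-1^3·+1^6 = -1.
(a,b)_2: α=15, β=-3; u≡7, v≡7 (mod 8); ε(u)ε(v)=1·1, αω(v)=15·0, βω(u)=-3·0; sum ≡ 1  ⇒  -1.
|Ram(62, 510)| = 4, even; anisotropic at {2, 3, 5, 17}.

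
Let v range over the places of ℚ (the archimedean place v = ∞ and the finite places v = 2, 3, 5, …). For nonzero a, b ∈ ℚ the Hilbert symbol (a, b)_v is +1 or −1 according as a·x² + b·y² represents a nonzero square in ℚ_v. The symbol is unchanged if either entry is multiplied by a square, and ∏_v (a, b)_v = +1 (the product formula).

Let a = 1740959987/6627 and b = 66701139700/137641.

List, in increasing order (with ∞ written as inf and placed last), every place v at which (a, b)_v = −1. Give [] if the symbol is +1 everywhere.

[13, 19]

Mod squares: a ≡ 21489, b ≡ 13. Check v ∈ {∞, 2, 3, 5, 7, 13, 17, 19, 29, 47, 53}.
v=47: a=47^-2·(≡29), b=47^0·(≡19) mod 47; (29|47)=-1, (19|47)=-1; (−1)^{-2·0·23}·(-1)^0·(-1)^-2 = +1.
v=19: a=19^1·(≡15), b=19^2·(≡3) mod 19; (15|19)=-1, (3|19)=-1; (−1)^{1·2·9}·(-1)^2·(-1)^1 = -1.
v=∞: 21489 > 0 and 13 > 0  ⇒  (a,b)_∞ = +1.
v=5: a=5^0·(≡1), b=5^2·(≡3) mod 5; (1|5)=+1, (3|5)=-1; (−1)^{0·2·2}·(+1)^2·(-1)^0 = +1.
v=53: a=53^0·(≡17), b=53^-2·(≡29) mod 53; (17|53)=+1, (29|53)=+1; (−1)^{0·-2·26}·(+1)^-2·(+1)^0 = +1.
v=3: a=3^-1·(≡2), b=3^0·(≡1) mod 3; (2|3)=-1, (1|3)=+1; (−1)^{-1·0·1}·(-1)^0·(+1)^-1 = +1.
v=29: a=29^3·(≡28), b=29^2·(≡5) mod 29; (28|29)=+1, (5|29)=+1; (−1)^{3·2·14}·(+1)^2·(+1)^3 = +1.
v=13: a=13^1·(≡7), b=13^3·(≡3) mod 13; (7|13)=-1, (3|13)=+1; (−1)^{1·3·6}·(-1)^3·(+1)^1 = -1.
v=7: a=7^0·(≡5), b=7^-2·(≡3) mod 7; (5|7)=-1, (3|7)=-1; (−1)^{0·-2·3}·(-1)^-2·(-1)^0 = +1.
v=17: a=17^2·(≡1), b=17^0·(≡15) mod 17; (1|17)=+1, (15|17)=+1; (−1)^{2·0·8}·(+1)^0·(+1)^2 = +1.
v=2: v_2(a)=0, v_2(b)=2; units ≡ 1, 5 (mod 8); ε·ε+αω+βω = 0·0+0·1+2·0 ≡ 0  ⇒  (a,b)_2 = +1.
(21489, 13 / ℚ) ramifies at {13, 19}: a division algebra.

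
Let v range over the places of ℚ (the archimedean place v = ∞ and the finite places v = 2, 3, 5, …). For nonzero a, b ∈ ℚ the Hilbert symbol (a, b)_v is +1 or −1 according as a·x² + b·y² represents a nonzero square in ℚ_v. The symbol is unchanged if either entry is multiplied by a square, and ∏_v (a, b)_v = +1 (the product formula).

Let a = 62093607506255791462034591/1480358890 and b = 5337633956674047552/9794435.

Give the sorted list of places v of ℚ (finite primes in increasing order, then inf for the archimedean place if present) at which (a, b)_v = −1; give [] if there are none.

[5, 17]

(a, b) ≡ (2344790, 595) mod (ℚ^×)²; places V = {2, 3, 5, 7, 17, 19, 23, 41, 43, ∞}.
(a,b)_23: α=-6, u≡18; β=-4, v≡5 (mod 23); (18|23)=+1, (5|23)=-1; sign (−1)^0·+1^-4·-1^-6 = +1.
(a,b)_5: α=-1, u≡2; β=-1, v≡1 (mod 5); (2|5)=-1, (1|5)=+1; sign (−1)^0·-1^-1·+1^-1 = -1.
(a,b)_43: α=3, u≡4; β=2, v≡41 (mod 43); (4|43)=+1, (41|43)=+1; sign (−1)^0·+1^2·+1^3 = +1.
(a,b)_∞: sgn(2344790)=+, sgn(595)=+, so +1.
(a,b)_2: α=-1, β=6; u≡3, v≡3 (mod 8); ε(u)ε(v)=1·1, αω(v)=-1·1, βω(u)=6·1; sum ≡ 0  ⇒  +1.
(a,b)_17: α=4, u≡7; β=3, v≡15 (mod 17); (7|17)=-1, (15|17)=+1; sign (−1)^0·-1^3·+1^4 = -1.
(a,b)_19: α=3, u≡11; β=2, v≡9 (mod 19); (11|19)=+1, (9|19)=+1; sign (−1)^0·+1^2·+1^3 = +1.
(a,b)_3: α=0, u≡2; β=2, v≡1 (mod 3); (2|3)=-1, (1|3)=+1; sign (−1)^0·-1^2·+1^0 = +1.
(a,b)_41: α=7, u≡4; β=4, v≡9 (mod 41); (4|41)=+1, (9|41)=+1; sign (−1)^0·+1^4·+1^7 = +1.
(a,b)_7: α=1, u≡6; β=-1, v≡2 (mod 7); (6|7)=-1, (2|7)=+1; sign (−1)^1·-1^-1·+1^1 = +1.
(2344790, 595 / ℚ) ramifies at {5, 17}: a division algebra.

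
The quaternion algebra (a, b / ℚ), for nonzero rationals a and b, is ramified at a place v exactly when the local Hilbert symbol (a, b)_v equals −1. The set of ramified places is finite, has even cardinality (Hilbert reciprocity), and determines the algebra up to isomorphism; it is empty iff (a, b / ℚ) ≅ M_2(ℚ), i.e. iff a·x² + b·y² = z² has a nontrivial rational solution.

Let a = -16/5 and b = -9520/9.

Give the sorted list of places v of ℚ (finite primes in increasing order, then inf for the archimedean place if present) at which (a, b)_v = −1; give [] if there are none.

[17, inf]

(a, b) ≡ (-5, -595) mod (ℚ^×)²; places V = {2, 3, 5, 7, 17, ∞}.
(a,b)_2: α=4, β=4; u≡3, v≡5 (mod 8); ε(u)ε(v)=1·0, αω(v)=4·1, βω(u)=4·1; sum ≡ 0  ⇒  +1.
(a,b)_17: α=0, u≡7; β=1, v≡2 (mod 17); (7|17)=-1, (2|17)=+1; sign (−1)^0·-1^1·+1^0 = -1.
(a,b)_5: α=-1, u≡4; β=1, v≡4 (mod 5); (4|5)=+1, (4|5)=+1; sign (−1)^0·+1^1·+1^-1 = +1.
(a,b)_3: α=0, u≡1; β=-2, v≡2 (mod 3); (1|3)=+1, (2|3)=-1; sign (−1)^0·+1^-2·-1^0 = +1.
(a,b)_∞: sgn(-5)=−, sgn(-595)=−, so -1.
(a,b)_7: α=0, u≡1; β=1, v≡6 (mod 7); (1|7)=+1, (6|7)=-1; sign (−1)^0·+1^1·-1^0 = +1.
|Ram(-5, -595)| = 2, even; anisotropic at {17, ∞}.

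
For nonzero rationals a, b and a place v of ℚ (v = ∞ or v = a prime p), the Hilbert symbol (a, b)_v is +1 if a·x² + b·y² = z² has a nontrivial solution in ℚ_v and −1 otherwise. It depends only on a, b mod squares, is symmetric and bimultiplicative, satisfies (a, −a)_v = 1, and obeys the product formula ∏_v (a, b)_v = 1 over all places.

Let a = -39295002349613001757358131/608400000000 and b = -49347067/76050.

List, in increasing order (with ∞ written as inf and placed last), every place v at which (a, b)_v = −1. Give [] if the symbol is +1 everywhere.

[2, 29, 41, inf]

(a, b) ≡ (-6799891, -16646) mod (ℚ^×)²; places V = {2, 3, 5, 7, 11, 13, 19, 29, 31, 41, 43, ∞}.
(a,b)_11: α=6, u≡1; β=2, v≡6 (mod 11); (1|11)=+1, (6|11)=-1; sign (−1)^0·+1^2·-1^6 = +1.
(a,b)_29: α=3, u≡19; β=1, v≡25 (mod 29); (19|29)=-1, (25|29)=+1; sign (−1)^0·-1^1·+1^3 = -1.
(a,b)_19: α=1, u≡2; β=0, v≡11 (mod 19); (2|19)=-1, (11|19)=+1; sign (−1)^0·-1^0·+1^1 = +1.
(a,b)_5: α=-8, u≡1; β=-2, v≡4 (mod 5); (1|5)=+1, (4|5)=+1; sign (−1)^0·+1^-2·+1^-8 = +1.
(a,b)_∞: sgn(-6799891)=−, sgn(-16646)=−, so -1.
(a,b)_7: α=5, u≡5; β=3, v≡1 (mod 7); (5|7)=-1, (1|7)=+1; sign (−1)^1·-1^3·+1^5 = +1.
(a,b)_43: α=1, u≡15; β=0, v≡41 (mod 43); (15|43)=+1, (41|43)=+1; sign (−1)^0·+1^0·+1^1 = +1.
(a,b)_31: α=2, u≡15; β=0, v≡5 (mod 31); (15|31)=-1, (5|31)=+1; sign (−1)^0·-1^0·+1^2 = +1.
(a,b)_2: α=-10, β=-1; u≡5, v≡5 (mod 8); ε(u)ε(v)=0·0, αω(v)=-10·1, βω(u)=-1·1; sum ≡ 1  ⇒  -1.
(a,b)_13: α=-2, u≡6; β=-2, v≡11 (mod 13); (6|13)=-1, (11|13)=-1; sign (−1)^0·-1^-2·-1^-2 = +1.
(a,b)_3: α=-2, u≡2; β=-2, v≡1 (mod 3); (2|3)=-1, (1|3)=+1; sign (−1)^0·-1^-2·+1^-2 = +1.
(a,b)_41: α=3, u≡26; β=1, v≡31 (mod 41); (26|41)=-1, (31|41)=+1; sign (−1)^0·-1^1·+1^3 = -1.
(-6799891, -16646 / ℚ) ramifies at {2, 29, 41, ∞}: a division algebra.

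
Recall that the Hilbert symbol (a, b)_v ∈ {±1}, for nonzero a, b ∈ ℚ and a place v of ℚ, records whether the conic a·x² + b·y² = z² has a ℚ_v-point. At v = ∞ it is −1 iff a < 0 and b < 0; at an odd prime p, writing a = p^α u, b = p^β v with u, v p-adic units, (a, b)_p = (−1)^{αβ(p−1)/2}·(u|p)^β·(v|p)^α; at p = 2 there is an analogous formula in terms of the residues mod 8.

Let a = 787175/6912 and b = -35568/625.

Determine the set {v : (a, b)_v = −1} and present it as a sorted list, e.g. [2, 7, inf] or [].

(a, b) ≡ (69, -247) mod (ℚ^×)²; places V = {2, 3, 5, 13, 19, 23, 37, ∞}.
(a,b)_19: α=0, u≡13; β=1, v≡5 (mod 19); (13|19)=-1, (5|19)=+1; sign (−1)^0·-1^1·+1^0 = -1.
(a,b)_23: α=1, u≡2; β=0, v≡9 (mod 23); (2|23)=+1, (9|23)=+1; sign (−1)^0·+1^0·+1^1 = +1.
(a,b)_5: α=2, u≡1; β=-4, v≡2 (mod 5); (1|5)=+1, (2|5)=-1; sign (−1)^0·+1^-4·-1^2 = +1.
(a,b)_∞: sgn(69)=+, sgn(-247)=−, so +1.
(a,b)_3: α=-3, u≡2; β=2, v≡2 (mod 3); (2|3)=-1, (2|3)=-1; sign (−1)^0·-1^2·-1^-3 = -1.
(a,b)_37: α=2, u≡13; β=0, v≡12 (mod 37); (13|37)=-1, (12|37)=+1; sign (−1)^0·-1^0·+1^2 = +1.
(a,b)_2: α=-8, β=4; u≡5, v≡1 (mod 8); ε(u)ε(v)=0·0, αω(v)=-8·0, βω(u)=4·1; sum ≡ 0  ⇒  +1.
(a,b)_13: α=0, u≡10; β=1, v≡7 (mod 13); (10|13)=+1, (7|13)=-1; sign (−1)^0·+1^1·-1^0 = +1.
Ram(69, -247) = {3, 19}; no ℚ_3-point on the conic.

[3, 19]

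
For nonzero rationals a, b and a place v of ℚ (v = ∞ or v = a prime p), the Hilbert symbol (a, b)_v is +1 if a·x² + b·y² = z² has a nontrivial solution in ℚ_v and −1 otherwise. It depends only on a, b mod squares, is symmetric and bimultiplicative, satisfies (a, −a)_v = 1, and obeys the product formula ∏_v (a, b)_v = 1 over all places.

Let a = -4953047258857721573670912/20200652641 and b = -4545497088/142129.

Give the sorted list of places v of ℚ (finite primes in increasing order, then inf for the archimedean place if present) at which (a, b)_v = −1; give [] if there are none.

[2, 11, 19, 31, 37, inf]

Mod squares: a ≡ -239723, b ≡ -54802. Check v ∈ {∞, 2, 3, 11, 13, 19, 29, 31, 37, 47, 53}.
v=29: a=29^-4·(≡13), b=29^-2·(≡11) mod 29; (13|29)=+1, (11|29)=-1; (−1)^{-4·-2·14}·(+1)^-2·(-1)^-4 = +1.
v=∞: -239723 < 0 and -54802 < 0  ⇒  (a,b)_∞ = -1.
v=2: v_2(a)=22, v_2(b)=11; units ≡ 5, 7 (mod 8); ε·ε+αω+βω = 0·1+22·0+11·1 ≡ 1  ⇒  (a,b)_2 = -1.
v=37: a=37^1·(≡21), b=37^0·(≡35) mod 37; (21|37)=+1, (35|37)=-1; (−1)^{1·0·18}·(+1)^0·(-1)^1 = -1.
v=31: a=31^1·(≡30), b=31^0·(≡12) mod 31; (30|31)=-1, (12|31)=-1; (−1)^{1·0·15}·(-1)^0·(-1)^1 = -1.
v=3: a=3^8·(≡1), b=3^4·(≡2) mod 3; (1|3)=+1, (2|3)=-1; (−1)^{8·4·1}·(+1)^4·(-1)^8 = +1.
v=53: a=53^2·(≡11), b=53^1·(≡14) mod 53; (11|53)=+1, (14|53)=-1; (−1)^{2·1·26}·(+1)^1·(-1)^2 = +1.
v=11: a=11^3·(≡3), b=11^1·(≡9) mod 11; (3|11)=+1, (9|11)=+1; (−1)^{3·1·5}·(+1)^1·(+1)^3 = -1.
v=47: a=47^2·(≡36), b=47^1·(≡42) mod 47; (36|47)=+1, (42|47)=+1; (−1)^{2·1·23}·(+1)^1·(+1)^2 = +1.
v=13: a=13^-4·(≡9), b=13^-2·(≡7) mod 13; (9|13)=+1, (7|13)=-1; (−1)^{-4·-2·6}·(+1)^-2·(-1)^-4 = +1.
v=19: a=19^1·(≡2), b=19^0·(≡13) mod 19; (2|19)=-1, (13|19)=-1; (−1)^{1·0·9}·(-1)^0·(-1)^1 = -1.
(-239723, -54802 / ℚ) ramifies at {2, 11, 19, 31, 37, ∞}: a division algebra.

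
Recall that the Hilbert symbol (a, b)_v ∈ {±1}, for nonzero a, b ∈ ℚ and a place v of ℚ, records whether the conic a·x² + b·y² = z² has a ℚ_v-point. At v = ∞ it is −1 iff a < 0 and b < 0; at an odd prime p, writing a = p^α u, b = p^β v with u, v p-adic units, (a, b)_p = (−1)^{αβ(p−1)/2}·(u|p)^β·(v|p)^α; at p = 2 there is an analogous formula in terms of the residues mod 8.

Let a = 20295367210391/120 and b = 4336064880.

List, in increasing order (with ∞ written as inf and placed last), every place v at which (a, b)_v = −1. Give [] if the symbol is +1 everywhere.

[3, 17]

(a, b) ≡ (480930, 10455) mod (ℚ^×)²; places V = {2, 3, 5, 7, 13, 17, 23, 41, ∞}.
(a,b)_13: α=2, u≡11; β=0, v≡4 (mod 13); (11|13)=-1, (4|13)=+1; sign (−1)^0·-1^0·+1^2 = +1.
(a,b)_7: α=2, u≡1; β=2, v≡4 (mod 7); (1|7)=+1, (4|7)=+1; sign (−1)^0·+1^2·+1^2 = +1.
(a,b)_∞: sgn(480930)=+, sgn(10455)=+, so +1.
(a,b)_5: α=-1, u≡4; β=1, v≡1 (mod 5); (4|5)=+1, (1|5)=+1; sign (−1)^0·+1^1·+1^-1 = +1.
(a,b)_17: α=3, u≡15; β=1, v≡12 (mod 17); (15|17)=+1, (12|17)=-1; sign (−1)^0·+1^1·-1^3 = -1.
(a,b)_23: α=3, u≡9; β=2, v≡3 (mod 23); (9|23)=+1, (3|23)=+1; sign (−1)^0·+1^2·+1^3 = +1.
(a,b)_3: α=-1, u≡2; β=1, v≡2 (mod 3); (2|3)=-1, (2|3)=-1; sign (−1)^1·-1^1·-1^-1 = -1.
(a,b)_41: α=1, u≡37; β=1, v≡25 (mod 41); (37|41)=+1, (25|41)=+1; sign (−1)^0·+1^1·+1^1 = +1.
(a,b)_2: α=-3, β=4; u≡1, v≡7 (mod 8); ε(u)ε(v)=0·1, αω(v)=-3·0, βω(u)=4·0; sum ≡ 0  ⇒  +1.
Ram(480930, 10455) = {3, 17}; no ℚ_3-point on the conic.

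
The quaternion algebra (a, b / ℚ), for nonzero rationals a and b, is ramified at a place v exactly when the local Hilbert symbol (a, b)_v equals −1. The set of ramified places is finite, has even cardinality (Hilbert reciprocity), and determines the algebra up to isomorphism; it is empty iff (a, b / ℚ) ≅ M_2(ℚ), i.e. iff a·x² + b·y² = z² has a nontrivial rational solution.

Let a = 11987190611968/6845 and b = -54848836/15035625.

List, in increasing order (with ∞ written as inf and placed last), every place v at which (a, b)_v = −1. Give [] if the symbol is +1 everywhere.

Mod squares: a ≡ 65, b ≡ -33. Check v ∈ {∞, 2, 3, 5, 7, 11, 13, 23, 31, 37}.
v=5: a=5^-1·(≡2), b=5^-4·(≡2) mod 5; (2|5)=-1, (2|5)=-1; (−1)^{-1·-4·2}·(-1)^-4·(-1)^-1 = -1.
v=7: a=7^0·(≡2), b=7^2·(≡2) mod 7; (2|7)=+1, (2|7)=+1; (−1)^{0·2·3}·(+1)^2·(+1)^0 = +1.
v=∞: 65 > 0 and -33 < 0  ⇒  (a,b)_∞ = +1.
v=3: a=3^0·(≡2), b=3^-7·(≡1) mod 3; (2|3)=-1, (1|3)=+1; (−1)^{0·-7·1}·(-1)^-7·(+1)^0 = -1.
v=31: a=31^2·(≡23), b=31^0·(≡23) mod 31; (23|31)=-1, (23|31)=-1; (−1)^{2·0·15}·(-1)^0·(-1)^2 = +1.
v=11: a=11^4·(≡2), b=11^-1·(≡6) mod 11; (2|11)=-1, (6|11)=-1; (−1)^{4·-1·5}·(-1)^-1·(-1)^4 = -1.
v=37: a=37^-2·(≡28), b=37^0·(≡33) mod 37; (28|37)=+1, (33|37)=+1; (−1)^{-2·0·18}·(+1)^0·(+1)^-2 = +1.
v=2: v_2(a)=16, v_2(b)=2; units ≡ 1, 7 (mod 8); ε·ε+αω+βω = 0·1+16·0+2·0 ≡ 0  ⇒  (a,b)_2 = +1.
v=13: a=13^1·(≡8), b=13^0·(≡7) mod 13; (8|13)=-1, (7|13)=-1; (−1)^{1·0·6}·(-1)^0·(-1)^1 = -1.
v=23: a=23^0·(≡17), b=23^4·(≡3) mod 23; (17|23)=-1, (3|23)=+1; (−1)^{0·4·11}·(-1)^4·(+1)^0 = +1.
Ram(65, -33) = {3, 5, 11, 13}; no ℚ_3-point on the conic.

[3, 5, 11, 13]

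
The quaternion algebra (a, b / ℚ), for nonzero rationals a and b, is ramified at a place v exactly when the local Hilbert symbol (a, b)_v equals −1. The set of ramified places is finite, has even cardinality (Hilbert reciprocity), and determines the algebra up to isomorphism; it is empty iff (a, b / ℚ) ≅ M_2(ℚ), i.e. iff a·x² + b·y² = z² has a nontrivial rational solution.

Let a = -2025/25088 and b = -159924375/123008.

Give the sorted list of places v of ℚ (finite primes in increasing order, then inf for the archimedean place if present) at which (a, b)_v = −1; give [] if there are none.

[13, inf]

Mod squares: a ≡ -2, b ≡ -78. Check v ∈ {∞, 2, 3, 5, 7, 13, 31}.
v=∞: -2 < 0 and -78 < 0  ⇒  (a,b)_∞ = -1.
v=2: v_2(a)=-9, v_2(b)=-7; units ≡ 7, 1 (mod 8); ε·ε+αω+βω = 1·0+-9·0+-7·0 ≡ 0  ⇒  (a,b)_2 = +1.
v=13: a=13^0·(≡5), b=13^1·(≡6) mod 13; (5|13)=-1, (6|13)=-1; (−1)^{0·1·6}·(-1)^1·(-1)^0 = -1.
v=7: a=7^-2·(≡5), b=7^0·(≡3) mod 7; (5|7)=-1, (3|7)=-1; (−1)^{-2·0·3}·(-1)^0·(-1)^-2 = +1.
v=31: a=31^0·(≡23), b=31^-2·(≡17) mod 31; (23|31)=-1, (17|31)=-1; (−1)^{0·-2·15}·(-1)^-2·(-1)^0 = +1.
v=3: a=3^4·(≡1), b=3^9·(≡1) mod 3; (1|3)=+1, (1|3)=+1; (−1)^{4·9·1}·(+1)^9·(+1)^4 = +1.
v=5: a=5^2·(≡3), b=5^4·(≡2) mod 5; (3|5)=-1, (2|5)=-1; (−1)^{2·4·2}·(-1)^4·(-1)^2 = +1.
(-2, -78 / ℚ) ramifies at {13, ∞}: a division algebra.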